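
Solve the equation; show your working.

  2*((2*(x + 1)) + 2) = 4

Step 1. [2*((2*(x + 1)) + 2) = 4] leading coefficient 2: divide by 2 ⇒ div: (2*(x + 1)) + 2 = 2.
Step 2. [(2*(x + 1)) + 2 = 2] 2 comes off first (subtract 2) ⇒ sub: 2*(x + 1) = 0.
Step 3. [2*(x + 1) = 0] LHS = 2·(…); ÷2 both sides. So div: x + 1 = 0.
Step 4. [x + 1 = 0] peel the +1: subtract 1 from each side, so sub: x = -1.

Answer: x ∈ {-1}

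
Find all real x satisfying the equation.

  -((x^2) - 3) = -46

Step 1. [-((x^2) - 3) = -46] leading − — multiply by −1. So neg: (x^2) - 3 = 46.
Step 2. [(x^2) - 3 = 46] 3 comes off first (add 3) ⇒ sub: x^2 = 49.
Step 3. [x^2 = 49] LHS squared, RHS 49 ≥ 0: apply √ (±) ⇒ sqrt: x = 7 or -7.

Answer: x ∈ {-7, 7}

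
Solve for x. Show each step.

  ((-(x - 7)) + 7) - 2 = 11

Step 1. [((-(x - 7)) + 7) - 2 = 11] the outer -2 inverts by adding 2 ⇒ sub: (-(x - 7)) + 7 = 13.
Step 2. [(-(x - 7)) + 7 = 13] peel the +7: subtract 7 from each side, so sub: -(x - 7) = 6.
Step 3. [-(x - 7) = 6] leading − — multiply by −1 ⇒ neg: x - 7 = -6.
Step 4. [x - 7 = -6] add 7: x sits inside (… - 7) ⇒ sub: x = 1.

Answer: x ∈ {1}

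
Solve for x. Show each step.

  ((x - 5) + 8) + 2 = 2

Step 1. [((x - 5) + 8) + 2 = 2] peel the +2: subtract 2 from each side, so sub: (x - 5) + 8 = 0.
Step 2. [(x - 5) + 8 = 0] 8 comes off first (subtract 8) ⇒ sub: x - 5 = -8.
Step 3. [x - 5 = -8] the outer -5 inverts by adding 5, so sub: x = -3.

Answer: x ∈ {-3}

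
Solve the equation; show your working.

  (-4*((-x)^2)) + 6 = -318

Step 1. [(-4*((-x)^2)) + 6 = -318] the outer +6 inverts by subtracting 6, so sub: -4*((-x)^2) = -324.
Step 2. [-4*((-x)^2) = -324] leading coefficient -4: divide by -4 ⇒ div: (-x)^2 = 81.
Step 3. [(-x)^2 = 81] 81 ≥ 0, LHS is (·)² — take ±√ ⇒ sqrt: -x = 9 or -9.
Step 4. [-x = 9 or -9] leading − — multiply by −1 ⇒ neg: x = -9 or 9.

Answer: x ∈ {-9, 9}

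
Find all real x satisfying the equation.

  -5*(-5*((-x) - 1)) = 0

Step 1. [-5*(-5*((-x) - 1)) = 0] leading coefficient -5: divide by -5, so div: -5*((-x) - 1) = 0.
Step 2. [-5*((-x) - 1) = 0] leading coefficient -5: divide by -5. So div: (-x) - 1 = 0.
Step 3. [(-x) - 1 = 0] 1 comes off first (add 1) ⇒ sub: -x = 1.
Step 4. [-x = 1] flip signs both sides. So neg: x = -1.

Answer: x ∈ {-1}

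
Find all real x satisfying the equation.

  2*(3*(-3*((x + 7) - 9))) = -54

Step 1. [2*(3*(-3*((x + 7) - 9))) = -54] 2 out front; divide by 2 ⇒ div: 3*(-3*((x + 7) - 9)) = -27.
Step 2. [3*(-3*((x + 7) - 9)) = -27] LHS = 3·(…); ÷3 both sides ⇒ div: -3*((x + 7) - 9) = -9.
Step 3. [-3*((x + 7) - 9) = -9] LHS = -3·(…); ÷-3 both sides, so div: (x + 7) - 9 = 3.
Step 4. [(x + 7) - 9 = 3] 9 comes off first (add 9) ⇒ sub: x + 7 = 12.
Step 5. [x + 7 = 12] subtract 7: x sits inside (… + 7), so sub: x = 5.

Answer: x ∈ {5}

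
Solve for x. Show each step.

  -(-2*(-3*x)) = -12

Step 1. [-(-2*(-3*x)) = -12] flip signs both sides, so neg: -2*(-3*x) = 12.
Step 2. [-2*(-3*x) = 12] -2 out front; divide by -2, so div: -3*x = -6.
Step 3. [-3*x = -6] -3·(inner) — divide through by -3 ⇒ div: x = 2.

Answer: x ∈ {2}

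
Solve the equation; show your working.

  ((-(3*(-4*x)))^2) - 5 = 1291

Step 1. [((-(3*(-4*x)))^2) - 5 = 1291] 5 comes off first (add 5), so sub: (-(3*(-4*x)))^2 = 1296.
Step 2. [(-(3*(-4*x)))^2 = 1296] √ both sides: 1296 ≥ 0 gives two branches ⇒ sqrt: -(3*(-4*x)) = 36 or -36.
Step 3. [-(3*(-4*x)) = 36 or -36] LHS negated; negate both sides, so neg: 3*(-4*x) = -36 or 36.
Step 4. [3*(-4*x) = -36 or 36] divide by the outer 3 ⇒ div: -4*x = -12 or 12.
Step 5. [-4*x = -12 or 12] -4·(inner) — divide through by -4, so div: x = 3 or -3.

Answer: x ∈ {-3, 3}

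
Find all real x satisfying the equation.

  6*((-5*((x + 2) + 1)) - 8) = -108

Step 1. [6*((-5*((x + 2) + 1)) - 8) = -108] divide by the outer 6 ⇒ div: (-5*((x + 2) + 1)) - 8 = -18.
Step 2. [(-5*((x + 2) + 1)) - 8 = -18] add 8: x sits inside (… - 8). So sub: -5*((x + 2) + 1) = -10.
Step 3. [-5*((x + 2) + 1) = -10] LHS = -5·(…); ÷-5 both sides ⇒ div: (x + 2) + 1 = 2.
Step 4. [(x + 2) + 1 = 2] subtract 1: x sits inside (… + 1), so sub: x + 2 = 1.
Step 5. [x + 2 = 1] +2 is outermost — subtract 2 both sides ⇒ sub: x = -1.

Answer: x ∈ {-1}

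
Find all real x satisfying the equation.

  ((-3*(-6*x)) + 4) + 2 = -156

Step 1. [((-3*(-6*x)) + 4) + 2 = -156] subtract 2: x sits inside (… + 2) ⇒ sub: (-3*(-6*x)) + 4 = -158.
Step 2. [(-3*(-6*x)) + 4 = -158] subtract 4: x sits inside (… + 4). So sub: -3*(-6*x) = -162.
Step 3. [-3*(-6*x) = -162] leading coefficient -3: divide by -3 ⇒ div: -6*x = 54.
Step 4. [-6*x = 54] leading coefficient -6: divide by -6. So div: x = -9.

Answer: x ∈ {-9}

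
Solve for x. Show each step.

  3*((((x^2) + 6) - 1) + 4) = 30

Step 1. [3*((((x^2) + 6) - 1) + 4) = 30] leading coefficient 3: divide by 3. So div: (((x^2) + 6) - 1) + 4 = 10.
Step 2. [(((x^2) + 6) - 1) + 4 = 10] peel the +4: subtract 4 from each side ⇒ sub: ((x^2) + 6) - 1 = 6.
Step 3. [((x^2) + 6) - 1 = 6] peel the -1: add 1 from each side ⇒ sub: (x^2) + 6 = 7.
Step 4. [(x^2) + 6 = 7] +6 is outermost — subtract 6 both sides ⇒ sub: x^2 = 1.
Step 5. [x^2 = 1] √ both sides: 1 ≥ 0 gives two branches, so sqrt: x = 1 or -1.

Answer: x ∈ {-1, 1}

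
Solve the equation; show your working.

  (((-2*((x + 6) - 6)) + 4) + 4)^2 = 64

Step 1. [(((-2*((x + 6) - 6)) + 4) + 4)^2 = 64] √ both sides: 64 ≥ 0 gives two branches, so sqrt: ((-2*((x + 6) - 6)) + 4) + 4 = 8 or -8.
Step 2. [((-2*((x + 6) - 6)) + 4) + 4 = 8 or -8] the outer +4 inverts by subtracting 4 ⇒ sub: (-2*((x + 6) - 6)) + 4 = 4 or -12.
Step 3. [(-2*((x + 6) - 6)) + 4 = 4 or -12] common factor -2 (LHS and 4 or -12) — divide through. So factor: ((x + 6) - 6) - 2 = -2 or 6.
Step 4. [((x + 6) - 6) - 2 = -2 or 6] 2 comes off first (add 2). So sub: (x + 6) - 6 = 0 or 8.
Step 5. [(x + 6) - 6 = 0 or 8] add 6: x sits inside (… - 6), so sub: x + 6 = 6 or 14.
Step 6. [x + 6 = 6 or 14] +6 is outermost — subtract 6 both sides ⇒ sub: x = 0 or 8.

Answer: x ∈ {0, 8}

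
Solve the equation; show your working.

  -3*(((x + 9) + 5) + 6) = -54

Step 1. [-3*(((x + 9) + 5) + 6) = -54] -3·(inner) — divide through by -3. So div: ((x + 9) + 5) + 6 = 18.
Step 2. [((x + 9) + 5) + 6 = 18] the outer +6 inverts by subtracting 6 ⇒ sub: (x + 9) + 5 = 12.
Step 3. [(x + 9) + 5 = 12] 5 comes off first (subtract 5), so sub: x + 9 = 7.
Step 4. [x + 9 = 7] +9 is outermost — subtract 9 both sides, so sub: x = -2.

Answer: x ∈ {-2}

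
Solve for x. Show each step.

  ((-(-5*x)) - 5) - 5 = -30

Step 1. [((-(-5*x)) - 5) - 5 = -30] peel the -5: add 5 from each side. So sub: (-(-5*x)) - 5 = -25.
Step 2. [(-(-5*x)) - 5 = -25] the outer -5 inverts by adding 5, so sub: -(-5*x) = -20.
Step 3. [-(-5*x) = -20] LHS negated; negate both sides, so neg: -5*x = 20.
Step 4. [-5*x = 20] divide by the outer -5. So div: x = -4.

Answer: x ∈ {-4}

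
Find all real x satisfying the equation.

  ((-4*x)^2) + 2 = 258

Step 1. [((-4*x)^2) + 2 = 258] +2 is outermost — subtract 2 both sides, so sub: (-4*x)^2 = 256.
Step 2. [(-4*x)^2 = 256] √ both sides: 256 ≥ 0 gives two branches ⇒ sqrt: -4*x = 16 or -16.
Step 3. [-4*x = 16 or -16] LHS = -4·(…); ÷-4 both sides ⇒ div: x = -4 or 4.

Answer: x ∈ {-4, 4}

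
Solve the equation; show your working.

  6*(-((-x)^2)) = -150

Step 1. [6*(-((-x)^2)) = -150] divide by the outer 6. So div: -((-x)^2) = -25.
Step 2. [-((-x)^2) = -25] flip signs both sides ⇒ neg: (-x)^2 = 25.
Step 3. [(-x)^2 = 25] 25 ≥ 0, LHS is (·)² — take ±√ ⇒ sqrt: -x = 5 or -5.
Step 4. [-x = 5 or -5] leading − — multiply by −1. So neg: x = -5 or 5.

Answer: x ∈ {-5, 5}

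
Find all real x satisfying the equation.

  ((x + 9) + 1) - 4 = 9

Step 1. [((x + 9) + 1) - 4 = 9] 4 comes off first (add 4) ⇒ sub: (x + 9) + 1 = 13.
Step 2. [(x + 9) + 1 = 13] 1 comes off first (subtract 1), so sub: x + 9 = 12.
Step 3. [x + 9 = 12] the outer +9 inverts by subtracting 9 ⇒ sub: x = 3.

Answer: x ∈ {3}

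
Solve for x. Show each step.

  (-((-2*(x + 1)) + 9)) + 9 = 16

Step 1. [(-((-2*(x + 1)) + 9)) + 9 = 16] subtract 9: x sits inside (… + 9), so sub: -((-2*(x + 1)) + 9) = 7.
Step 2. [-((-2*(x + 1)) + 9) = 7] flip signs both sides, so neg: (-2*(x + 1)) + 9 = -7.
Step 3. [(-2*(x + 1)) + 9 = -7] peel the +9: subtract 9 from each side. So sub: -2*(x + 1) = -16.
Step 4. [-2*(x + 1) = -16] divide by the outer -2 ⇒ div: x + 1 = 8.
Step 5. [x + 1 = 8] 1 comes off first (subtract 1), so sub: x = 7.

Answer: x ∈ {7}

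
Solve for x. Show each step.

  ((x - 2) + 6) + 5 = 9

Step 1. [((x - 2) + 6) + 5 = 9] the outer +5 inverts by subtracting 5 ⇒ sub: (x - 2) + 6 = 4.
Step 2. [(x - 2) + 6 = 4] subtract 6: x sits inside (… + 6) ⇒ sub: x - 2 = -2.
Step 3. [x - 2 = -2] peel the -2: add 2 from each side, so sub: x = 0.

Answer: x ∈ {0}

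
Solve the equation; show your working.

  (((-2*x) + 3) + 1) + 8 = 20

Step 1. [(((-2*x) + 3) + 1) + 8 = 20] peel the +8: subtract 8 from each side. So sub: ((-2*x) + 3) + 1 = 12.
Step 2. [((-2*x) + 3) + 1 = 12] peel the +1: subtract 1 from each side. So sub: (-2*x) + 3 = 11.
Step 3. [(-2*x) + 3 = 11] 3 comes off first (subtract 3), so sub: -2*x = 8.
Step 4. [-2*x = 8] -2 out front; divide by -2, so div: x = -4.

Answer: x ∈ {-4}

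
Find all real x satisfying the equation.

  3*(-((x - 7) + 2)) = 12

Step 1. [3*(-((x - 7) + 2)) = 12] divide by the outer 3. So div: -((x - 7) + 2) = 4.
Step 2. [-((x - 7) + 2) = 4] LHS negated; negate both sides. So neg: (x - 7) + 2 = -4.
Step 3. [(x - 7) + 2 = -4] the outer +2 inverts by subtracting 2, so sub: x - 7 = -6.
Step 4. [x - 7 = -6] add 7: x sits inside (… - 7), so sub: x = 1.

Answer: x ∈ {1}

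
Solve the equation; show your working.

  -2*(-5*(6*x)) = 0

Step 1. [-2*(-5*(6*x)) = 0] -2·(inner) — divide through by -2 ⇒ div: -5*(6*x) = 0.
Step 2. [-5*(6*x) = 0] -5·(inner) — divide through by -5 ⇒ div: 6*x = 0.
Step 3. [6*x = 0] divide by the outer 6. So div: x = 0.

Answer: x ∈ {0}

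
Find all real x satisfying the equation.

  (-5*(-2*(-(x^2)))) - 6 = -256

Step 1. [(-5*(-2*(-(x^2)))) - 6 = -256] -6 is outermost — add 6 both sides ⇒ sub: -5*(-2*(-(x^2))) = -250.
Step 2. [-5*(-2*(-(x^2))) = -250] LHS = -5·(…); ÷-5 both sides, so div: -2*(-(x^2)) = 50.
Step 3. [-2*(-(x^2)) = 50] LHS = -2·(…); ÷-2 both sides. So div: -(x^2) = -25.
Step 4. [-(x^2) = -25] flip signs both sides. So neg: x^2 = 25.
Step 5. [x^2 = 25] √ both sides: 25 ≥ 0 gives two branches. So sqrt: x = 5 or -5.

Answer: x ∈ {-5, 5}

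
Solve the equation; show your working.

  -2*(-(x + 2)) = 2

Step 1. [-2*(-(x + 2)) = 2] -2 out front; divide by -2. So div: -(x + 2) = -1.
Step 2. [-(x + 2) = -1] flip signs both sides, so neg: x + 2 = 1.
Step 3. [x + 2 = 1] +2 is outermost — subtract 2 both sides. So sub: x = -1.

Answer: x ∈ {-1}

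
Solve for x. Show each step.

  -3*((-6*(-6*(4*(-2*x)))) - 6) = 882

Step 1. [-3*((-6*(-6*(4*(-2*x)))) - 6) = 882] -3·(inner) — divide through by -3 ⇒ div: (-6*(-6*(4*(-2*x)))) - 6 = -294.
Step 2. [(-6*(-6*(4*(-2*x)))) - 6 = -294] -6 divides every term; factor it out. So factor: (-6*(4*(-2*x))) + 1 = 49.
Step 3. [(-6*(4*(-2*x))) + 1 = 49] peel the +1: subtract 1 from each side, so sub: -6*(4*(-2*x)) = 48.
Step 4. [-6*(4*(-2*x)) = 48] LHS = -6·(…); ÷-6 both sides, so div: 4*(-2*x) = -8.
Step 5. [4*(-2*x) = -8] 4 out front; divide by 4. So div: -2*x = -2.
Step 6. [-2*x = -2] divide by the outer -2 ⇒ div: x = 1.

Answer: x ∈ {1}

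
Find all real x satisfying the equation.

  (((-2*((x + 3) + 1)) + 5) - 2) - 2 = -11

Step 1. [(((-2*((x + 3) + 1)) + 5) - 2) - 2 = -11] 2 comes off first (add 2), so sub: ((-2*((x + 3) + 1)) + 5) - 2 = -9.
Step 2. [((-2*((x + 3) + 1)) + 5) - 2 = -9] -2 is outermost — add 2 both sides, so sub: (-2*((x + 3) + 1)) + 5 = -7.
Step 3. [(-2*((x + 3) + 1)) + 5 = -7] +5 is outermost — subtract 5 both sides. So sub: -2*((x + 3) + 1) = -12.
Step 4. [-2*((x + 3) + 1) = -12] -2·(inner) — divide through by -2, so div: (x + 3) + 1 = 6.
Step 5. [(x + 3) + 1 = 6] +1 is outermost — subtract 1 both sides. So sub: x + 3 = 5.
Step 6. [x + 3 = 5] +3 is outermost — subtract 3 both sides ⇒ sub: x = 2.

Answer: x ∈ {2}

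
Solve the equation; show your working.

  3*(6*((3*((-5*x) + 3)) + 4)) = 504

Step 1. [3*(6*((3*((-5*x) + 3)) + 4)) = 504] divide by the outer 3 ⇒ div: 6*((3*((-5*x) + 3)) + 4) = 168.
Step 2. [6*((3*((-5*x) + 3)) + 4) = 168] leading coefficient 6: divide by 6 ⇒ div: (3*((-5*x) + 3)) + 4 = 28.
Step 3. [(3*((-5*x) + 3)) + 4 = 28] subtract 4: x sits inside (… + 4) ⇒ sub: 3*((-5*x) + 3) = 24.
Step 4. [3*((-5*x) + 3) = 24] LHS = 3·(…); ÷3 both sides, so div: (-5*x) + 3 = 8.
Step 5. [(-5*x) + 3 = 8] the outer +3 inverts by subtracting 3. So sub: -5*x = 5.
Step 6. [-5*x = 5] -5·(inner) — divide through by -5, so div: x = -1.

Answer: x ∈ {-1}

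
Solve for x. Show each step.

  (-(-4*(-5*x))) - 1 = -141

Step 1. [(-(-4*(-5*x))) - 1 = -141] the outer -1 inverts by adding 1 ⇒ sub: -(-4*(-5*x)) = -140.
Step 2. [-(-4*(-5*x)) = -140] leading − — multiply by −1, so neg: -4*(-5*x) = 140.
Step 3. [-4*(-5*x) = 140] leading coefficient -4: divide by -4. So div: -5*x = -35.
Step 4. [-5*x = -35] LHS = -5·(…); ÷-5 both sides, so div: x = 7.

Answer: x ∈ {7}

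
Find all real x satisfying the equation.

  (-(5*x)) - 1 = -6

Step 1. [(-(5*x)) - 1 = -6] the outer -1 inverts by adding 1, so sub: -(5*x) = -5.
Step 2. [-(5*x) = -5] leading − — multiply by −1. So neg: 5*x = 5.
Step 3. [5*x = 5] divide by the outer 5, so div: x = 1.

Answer: x ∈ {1}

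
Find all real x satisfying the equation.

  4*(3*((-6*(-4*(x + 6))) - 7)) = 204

Step 1. [4*(3*((-6*(-4*(x + 6))) - 7)) = 204] LHS = 4·(…); ÷4 both sides ⇒ div: 3*((-6*(-4*(x + 6))) - 7) = 51.
Step 2. [3*((-6*(-4*(x + 6))) - 7) = 51] 3 out front; divide by 3. So div: (-6*(-4*(x + 6))) - 7 = 17.
Step 3. [(-6*(-4*(x + 6))) - 7 = 17] -7 is outermost — add 7 both sides. So sub: -6*(-4*(x + 6)) = 24.
Step 4. [-6*(-4*(x + 6)) = 24] -6·(inner) — divide through by -6, so div: -4*(x + 6) = -4.
Step 5. [-4*(x + 6) = -4] LHS = -4·(…); ÷-4 both sides. So div: x + 6 = 1.
Step 6. [x + 6 = 1] subtract 6: x sits inside (… + 6) ⇒ sub: x = -5.

Answer: x ∈ {-5}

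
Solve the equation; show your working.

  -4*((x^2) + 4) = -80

Step 1. [-4*((x^2) + 4) = -80] divide by the outer -4, so div: (x^2) + 4 = 20.
Step 2. [(x^2) + 4 = 20] 4 comes off first (subtract 4), so sub: x^2 = 16.
Step 3. [x^2 = 16] √ both sides: 16 ≥ 0 gives two branches, so sqrt: x = 4 or -4.

Answer: x ∈ {-4, 4}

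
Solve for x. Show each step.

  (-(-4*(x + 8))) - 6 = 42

Step 1. [(-(-4*(x + 8))) - 6 = 42] add 6: x sits inside (… - 6) ⇒ sub: -(-4*(x + 8)) = 48.
Step 2. [-(-4*(x + 8)) = 48] LHS negated; negate both sides, so neg: -4*(x + 8) = -48.
Step 3. [-4*(x + 8) = -48] divide by the outer -4 ⇒ div: x + 8 = 12.
Step 4. [x + 8 = 12] 8 comes off first (subtract 8). So sub: x = 4.

Answer: x ∈ {4}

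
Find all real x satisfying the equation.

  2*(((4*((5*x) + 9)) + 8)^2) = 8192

Step 1. [2*(((4*((5*x) + 9)) + 8)^2) = 8192] 2 out front; divide by 2 ⇒ div: ((4*((5*x) + 9)) + 8)^2 = 4096.
Step 2. [((4*((5*x) + 9)) + 8)^2 = 4096] √ both sides: 4096 ≥ 0 gives two branches ⇒ sqrt: (4*((5*x) + 9)) + 8 = 64 or -64.
Step 3. [(4*((5*x) + 9)) + 8 = 64 or -64] 4 divides every term; factor it out. So factor: ((5*x) + 9) + 2 = 16 or -16.
Step 4. [((5*x) + 9) + 2 = 16 or -16] +2 is outermost — subtract 2 both sides. So sub: (5*x) + 9 = 14 or -18.
Step 5. [(5*x) + 9 = 14 or -18] the outer +9 inverts by subtracting 9, so sub: 5*x = 5 or -27.
Step 6. [5*x = 5 or -27] leading coefficient 5: divide by 5 ⇒ div: x = 1 or -27/5.

Answer: x ∈ {-27/5, 1}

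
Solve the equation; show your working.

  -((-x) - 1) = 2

Step 1. [-((-x) - 1) = 2] leading − — multiply by −1 ⇒ neg: (-x) - 1 = -2.
Step 2. [(-x) - 1 = -2] 1 comes off first (add 1). So sub: -x = -1.
Step 3. [-x = -1] flip signs both sides, so neg: x = 1.

Answer: x ∈ {1}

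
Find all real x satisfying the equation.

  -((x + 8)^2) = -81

Step 1. [-((x + 8)^2) = -81] flip signs both sides, so neg: (x + 8)^2 = 81.
Step 2. [(x + 8)^2 = 81] LHS squared, RHS 81 ≥ 0: apply √ (±) ⇒ sqrt: x + 8 = 9 or -9.
Step 3. [x + 8 = 9 or -9] +8 is outermost — subtract 8 both sides ⇒ sub: x = 1 or -17.

Answer: x ∈ {-17, 1}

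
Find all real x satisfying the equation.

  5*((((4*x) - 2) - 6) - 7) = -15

Step 1. [5*((((4*x) - 2) - 6) - 7) = -15] divide by the outer 5, so div: (((4*x) - 2) - 6) - 7 = -3.
Step 2. [(((4*x) - 2) - 6) - 7 = -3] 7 comes off first (add 7). So sub: ((4*x) - 2) - 6 = 4.
Step 3. [((4*x) - 2) - 6 = 4] the outer -6 inverts by adding 6. So sub: (4*x) - 2 = 10.
Step 4. [(4*x) - 2 = 10] peel the -2: add 2 from each side ⇒ sub: 4*x = 12.
Step 5. [4*x = 12] 4 out front; divide by 4 ⇒ div: x = 3.

Answer: x ∈ {3}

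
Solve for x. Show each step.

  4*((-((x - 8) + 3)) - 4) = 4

Step 1. [4*((-((x - 8) + 3)) - 4) = 4] 4 out front; divide by 4 ⇒ div: (-((x - 8) + 3)) - 4 = 1.
Step 2. [(-((x - 8) + 3)) - 4 = 1] 4 comes off first (add 4) ⇒ sub: -((x - 8) + 3) = 5.
Step 3. [-((x - 8) + 3) = 5] leading − — multiply by −1, so neg: (x - 8) + 3 = -5.
Step 4. [(x - 8) + 3 = -5] subtract 3: x sits inside (… + 3) ⇒ sub: x - 8 = -8.
Step 5. [x - 8 = -8] peel the -8: add 8 from each side. So sub: x = 0.

Answer: x ∈ {0}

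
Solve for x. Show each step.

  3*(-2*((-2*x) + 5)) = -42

Step 1. [3*(-2*((-2*x) + 5)) = -42] 3·(inner) — divide through by 3 ⇒ div: -2*((-2*x) + 5) = -14.
Step 2. [-2*((-2*x) + 5) = -14] LHS = -2·(…); ÷-2 both sides, so div: (-2*x) + 5 = 7.
Step 3. [(-2*x) + 5 = 7] the outer +5 inverts by subtracting 5, so sub: -2*x = 2.
Step 4. [-2*x = 2] -2·(inner) — divide through by -2. So div: x = -1.

Answer: x ∈ {-1}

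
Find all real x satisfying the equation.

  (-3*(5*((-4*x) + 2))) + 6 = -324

Step 1. [(-3*(5*((-4*x) + 2))) + 6 = -324] +6 is outermost — subtract 6 both sides ⇒ sub: -3*(5*((-4*x) + 2)) = -330.
Step 2. [-3*(5*((-4*x) + 2)) = -330] leading coefficient -3: divide by -3. So div: 5*((-4*x) + 2) = 110.
Step 3. [5*((-4*x) + 2) = 110] leading coefficient 5: divide by 5. So div: (-4*x) + 2 = 22.
Step 4. [(-4*x) + 2 = 22] the outer +2 inverts by subtracting 2, so sub: -4*x = 20.
Step 5. [-4*x = 20] -4 out front; divide by -4 ⇒ div: x = -5.

Answer: x ∈ {-5}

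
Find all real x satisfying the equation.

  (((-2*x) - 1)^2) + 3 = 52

Step 1. [(((-2*x) - 1)^2) + 3 = 52] peel the +3: subtract 3 from each side. So sub: ((-2*x) - 1)^2 = 49.
Step 2. [((-2*x) - 1)^2 = 49] LHS squared, RHS 49 ≥ 0: apply √ (±) ⇒ sqrt: (-2*x) - 1 = 7 or -7.
Step 3. [(-2*x) - 1 = 7 or -7] the outer -1 inverts by adding 1, so sub: -2*x = 8 or -6.
Step 4. [-2*x = 8 or -6] -2 out front; divide by -2, so div: x = -4 or 3.

Answer: x ∈ {-4, 3}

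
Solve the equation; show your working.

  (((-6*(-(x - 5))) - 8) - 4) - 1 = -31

Step 1. [(((-6*(-(x - 5))) - 8) - 4) - 1 = -31] add 1: x sits inside (… - 1) ⇒ sub: ((-6*(-(x - 5))) - 8) - 4 = -30.
Step 2. [((-6*(-(x - 5))) - 8) - 4 = -30] peel the -4: add 4 from each side ⇒ sub: (-6*(-(x - 5))) - 8 = -26.
Step 3. [(-6*(-(x - 5))) - 8 = -26] 8 comes off first (add 8). So sub: -6*(-(x - 5)) = -18.
Step 4. [-6*(-(x - 5)) = -18] -6 out front; divide by -6 ⇒ div: -(x - 5) = 3.
Step 5. [-(x - 5) = 3] flip signs both sides, so neg: x - 5 = -3.
Step 6. [x - 5 = -3] 5 comes off first (add 5). So sub: x = 2.

Answer: x ∈ {2}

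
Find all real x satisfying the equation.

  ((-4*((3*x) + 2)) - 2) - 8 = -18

Step 1. [((-4*((3*x) + 2)) - 2) - 8 = -18] the outer -8 inverts by adding 8, so sub: (-4*((3*x) + 2)) - 2 = -10.
Step 2. [(-4*((3*x) + 2)) - 2 = -10] add 2: x sits inside (… - 2) ⇒ sub: -4*((3*x) + 2) = -8.
Step 3. [-4*((3*x) + 2) = -8] leading coefficient -4: divide by -4, so div: (3*x) + 2 = 2.
Step 4. [(3*x) + 2 = 2] subtract 2: x sits inside (… + 2). So sub: 3*x = 0.
Step 5. [3*x = 0] 3 out front; divide by 3. So div: x = 0.

Answer: x ∈ {0}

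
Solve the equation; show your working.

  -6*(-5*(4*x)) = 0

Step 1. [-6*(-5*(4*x)) = 0] -6 out front; divide by -6, so div: -5*(4*x) = 0.
Step 2. [-5*(4*x) = 0] LHS = -5·(…); ÷-5 both sides, so div: 4*x = 0.
Step 3. [4*x = 0] 4 out front; divide by 4, so div: x = 0.

Answer: x ∈ {0}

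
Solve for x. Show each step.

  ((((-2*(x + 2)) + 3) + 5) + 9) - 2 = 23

Step 1. [((((-2*(x + 2)) + 3) + 5) + 9) - 2 = 23] -2 is outermost — add 2 both sides, so sub: (((-2*(x + 2)) + 3) + 5) + 9 = 25.
Step 2. [(((-2*(x + 2)) + 3) + 5) + 9 = 25] the outer +9 inverts by subtracting 9, so sub: ((-2*(x + 2)) + 3) + 5 = 16.
Step 3. [((-2*(x + 2)) + 3) + 5 = 16] peel the +5: subtract 5 from each side ⇒ sub: (-2*(x + 2)) + 3 = 11.
Step 4. [(-2*(x + 2)) + 3 = 11] 3 comes off first (subtract 3), so sub: -2*(x + 2) = 8.
Step 5. [-2*(x + 2) = 8] divide by the outer -2. So div: x + 2 = -4.
Step 6. [x + 2 = -4] the outer +2 inverts by subtracting 2, so sub: x = -6.

Answer: x ∈ {-6}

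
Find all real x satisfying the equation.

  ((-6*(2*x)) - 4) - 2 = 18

Step 1. [((-6*(2*x)) - 4) - 2 = 18] -2 is outermost — add 2 both sides. So sub: (-6*(2*x)) - 4 = 20.
Step 2. [(-6*(2*x)) - 4 = 20] add 4: x sits inside (… - 4) ⇒ sub: -6*(2*x) = 24.
Step 3. [-6*(2*x) = 24] leading coefficient -6: divide by -6. So div: 2*x = -4.
Step 4. [2*x = -4] 2 out front; divide by 2. So div: x = -2.

Answer: x ∈ {-2}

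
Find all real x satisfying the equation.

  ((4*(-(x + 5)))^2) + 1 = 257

Step 1. [((4*(-(x + 5)))^2) + 1 = 257] the outer +1 inverts by subtracting 1. So sub: (4*(-(x + 5)))^2 = 256.
Step 2. [(4*(-(x + 5)))^2 = 256] √ both sides: 256 ≥ 0 gives two branches ⇒ sqrt: 4*(-(x + 5)) = 16 or -16.
Step 3. [4*(-(x + 5)) = 16 or -16] 4·(inner) — divide through by 4 ⇒ div: -(x + 5) = 4 or -4.
Step 4. [-(x + 5) = 4 or -4] leading − — multiply by −1 ⇒ neg: x + 5 = -4 or 4.
Step 5. [x + 5 = -4 or 4] the outer +5 inverts by subtracting 5, so sub: x = -9 or -1.

Answer: x ∈ {-9, -1}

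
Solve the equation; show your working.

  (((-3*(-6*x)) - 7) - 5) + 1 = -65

Step 1. [(((-3*(-6*x)) - 7) - 5) + 1 = -65] the outer +1 inverts by subtracting 1. So sub: ((-3*(-6*x)) - 7) - 5 = -66.
Step 2. [((-3*(-6*x)) - 7) - 5 = -66] peel the -5: add 5 from each side, so sub: (-3*(-6*x)) - 7 = -61.
Step 3. [(-3*(-6*x)) - 7 = -61] 7 comes off first (add 7), so sub: -3*(-6*x) = -54.
Step 4. [-3*(-6*x) = -54] -3 out front; divide by -3, so div: -6*x = 18.
Step 5. [-6*x = 18] leading coefficient -6: divide by -6. So div: x = -3.

Answer: x ∈ {-3}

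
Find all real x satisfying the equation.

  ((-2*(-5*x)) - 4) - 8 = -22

Step 1. [((-2*(-5*x)) - 4) - 8 = -22] peel the -8: add 8 from each side. So sub: (-2*(-5*x)) - 4 = -14.
Step 2. [(-2*(-5*x)) - 4 = -14] -4 is outermost — add 4 both sides ⇒ sub: -2*(-5*x) = -10.
Step 3. [-2*(-5*x) = -10] leading coefficient -2: divide by -2 ⇒ div: -5*x = 5.
Step 4. [-5*x = 5] -5·(inner) — divide through by -5, so div: x = -1.

Answer: x ∈ {-1}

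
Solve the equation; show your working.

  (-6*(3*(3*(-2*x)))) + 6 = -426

Step 1. [(-6*(3*(3*(-2*x)))) + 6 = -426] subtract 6: x sits inside (… + 6). So sub: -6*(3*(3*(-2*x))) = -432.
Step 2. [-6*(3*(3*(-2*x))) = -432] -6·(inner) — divide through by -6, so div: 3*(3*(-2*x)) = 72.
Step 3. [3*(3*(-2*x)) = 72] leading coefficient 3: divide by 3, so div: 3*(-2*x) = 24.
Step 4. [3*(-2*x) = 24] leading coefficient 3: divide by 3 ⇒ div: -2*x = 8.
Step 5. [-2*x = 8] -2 out front; divide by -2. So div: x = -4.

Answer: x ∈ {-4}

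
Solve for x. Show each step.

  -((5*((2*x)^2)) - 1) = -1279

Step 1. [-((5*((2*x)^2)) - 1) = -1279] leading − — multiply by −1. So neg: (5*((2*x)^2)) - 1 = 1279.
Step 2. [(5*((2*x)^2)) - 1 = 1279] add 1: x sits inside (… - 1). So sub: 5*((2*x)^2) = 1280.
Step 3. [5*((2*x)^2) = 1280] 5·(inner) — divide through by 5, so div: (2*x)^2 = 256.
Step 4. [(2*x)^2 = 256] 256 ≥ 0, LHS is (·)² — take ±√ ⇒ sqrt: 2*x = 16 or -16.
Step 5. [2*x = 16 or -16] 2·(inner) — divide through by 2, so div: x = 8 or -8.

Answer: x ∈ {-8, 8}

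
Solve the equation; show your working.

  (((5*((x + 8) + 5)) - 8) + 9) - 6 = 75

Step 1. [(((5*((x + 8) + 5)) - 8) + 9) - 6 = 75] -6 is outermost — add 6 both sides ⇒ sub: ((5*((x + 8) + 5)) - 8) + 9 = 81.
Step 2. [((5*((x + 8) + 5)) - 8) + 9 = 81] subtract 9: x sits inside (… + 9). So sub: (5*((x + 8) + 5)) - 8 = 72.
Step 3. [(5*((x + 8) + 5)) - 8 = 72] add 8: x sits inside (… - 8) ⇒ sub: 5*((x + 8) + 5) = 80.
Step 4. [5*((x + 8) + 5) = 80] LHS = 5·(…); ÷5 both sides, so div: (x + 8) + 5 = 16.
Step 5. [(x + 8) + 5 = 16] subtract 5: x sits inside (… + 5), so sub: x + 8 = 11.
Step 6. [x + 8 = 11] the outer +8 inverts by subtracting 8, so sub: x = 3.

Answer: x ∈ {3}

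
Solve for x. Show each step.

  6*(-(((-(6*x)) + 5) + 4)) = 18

Step 1. [6*(-(((-(6*x)) + 5) + 4)) = 18] 6 out front; divide by 6, so div: -(((-(6*x)) + 5) + 4) = 3.
Step 2. [-(((-(6*x)) + 5) + 4) = 3] leading − — multiply by −1 ⇒ neg: ((-(6*x)) + 5) + 4 = -3.
Step 3. [((-(6*x)) + 5) + 4 = -3] +4 is outermost — subtract 4 both sides ⇒ sub: (-(6*x)) + 5 = -7.
Step 4. [(-(6*x)) + 5 = -7] subtract 5: x sits inside (… + 5), so sub: -(6*x) = -12.
Step 5. [-(6*x) = -12] leading − — multiply by −1 ⇒ neg: 6*x = 12.
Step 6. [6*x = 12] leading coefficient 6: divide by 6 ⇒ div: x = 2.

Answer: x ∈ {2}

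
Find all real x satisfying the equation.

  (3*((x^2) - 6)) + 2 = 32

Step 1. [(3*((x^2) - 6)) + 2 = 32] peel the +2: subtract 2 from each side, so sub: 3*((x^2) - 6) = 30.
Step 2. [3*((x^2) - 6) = 30] 3·(inner) — divide through by 3, so div: (x^2) - 6 = 10.
Step 3. [(x^2) - 6 = 10] 6 comes off first (add 6). So sub: x^2 = 16.
Step 4. [x^2 = 16] √ both sides: 16 ≥ 0 gives two branches. So sqrt: x = 4 or -4.

Answer: x ∈ {-4, 4}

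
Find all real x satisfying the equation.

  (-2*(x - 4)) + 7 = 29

Step 1. [(-2*(x - 4)) + 7 = 29] 7 comes off first (subtract 7), so sub: -2*(x - 4) = 22.
Step 2. [-2*(x - 4) = 22] divide by the outer -2. So div: x - 4 = -11.
Step 3. [x - 4 = -11] add 4: x sits inside (… - 4) ⇒ sub: x = -7.

Answer: x ∈ {-7}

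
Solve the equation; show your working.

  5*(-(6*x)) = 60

Step 1. [5*(-(6*x)) = 60] leading coefficient 5: divide by 5, so div: -(6*x) = 12.
Step 2. [-(6*x) = 12] LHS negated; negate both sides. So neg: 6*x = -12.
Step 3. [6*x = -12] 6·(inner) — divide through by 6, so div: x = -2.

Answer: x ∈ {-2}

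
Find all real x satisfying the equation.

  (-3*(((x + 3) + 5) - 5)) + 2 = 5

Step 1. [(-3*(((x + 3) + 5) - 5)) + 2 = 5] peel the +2: subtract 2 from each side ⇒ sub: -3*(((x + 3) + 5) - 5) = 3.
Step 2. [-3*(((x + 3) + 5) - 5) = 3] LHS = -3·(…); ÷-3 both sides. So div: ((x + 3) + 5) - 5 = -1.
Step 3. [((x + 3) + 5) - 5 = -1] add 5: x sits inside (… - 5), so sub: (x + 3) + 5 = 4.
Step 4. [(x + 3) + 5 = 4] 5 comes off first (subtract 5) ⇒ sub: x + 3 = -1.
Step 5. [x + 3 = -1] the outer +3 inverts by subtracting 3 ⇒ sub: x = -4.

Answer: x ∈ {-4}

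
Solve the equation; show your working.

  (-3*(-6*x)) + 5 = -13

Step 1. [(-3*(-6*x)) + 5 = -13] 5 comes off first (subtract 5), so sub: -3*(-6*x) = -18.
Step 2. [-3*(-6*x) = -18] LHS = -3·(…); ÷-3 both sides, so div: -6*x = 6.
Step 3. [-6*x = 6] leading coefficient -6: divide by -6 ⇒ div: x = -1.

Answer: x ∈ {-1}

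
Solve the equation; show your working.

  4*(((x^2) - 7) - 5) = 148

Step 1. [4*(((x^2) - 7) - 5) = 148] 4·(inner) — divide through by 4, so div: ((x^2) - 7) - 5 = 37.
Step 2. [((x^2) - 7) - 5 = 37] 5 comes off first (add 5), so sub: (x^2) - 7 = 42.
Step 3. [(x^2) - 7 = 42] add 7: x sits inside (… - 7). So sub: x^2 = 49.
Step 4. [x^2 = 49] LHS squared, RHS 49 ≥ 0: apply √ (±). So sqrt: x = 7 or -7.

Answer: x ∈ {-7, 7}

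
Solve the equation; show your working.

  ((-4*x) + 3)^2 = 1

Step 1. [((-4*x) + 3)^2 = 1] LHS squared, RHS 1 ≥ 0: apply √ (±), so sqrt: (-4*x) + 3 = 1 or -1.
Step 2. [(-4*x) + 3 = 1 or -1] subtract 3: x sits inside (… + 3) ⇒ sub: -4*x = -2 or -4.
Step 3. [-4*x = -2 or -4] divide by the outer -4, so div: x = 1/2 or 1.

Answer: x ∈ {1/2, 1}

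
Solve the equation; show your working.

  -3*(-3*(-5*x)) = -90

Step 1. [-3*(-3*(-5*x)) = -90] -3·(inner) — divide through by -3 ⇒ div: -3*(-5*x) = 30.
Step 2. [-3*(-5*x) = 30] LHS = -3·(…); ÷-3 both sides ⇒ div: -5*x = -10.
Step 3. [-5*x = -10] -5 out front; divide by -5 ⇒ div: x = 2.

Answer: x ∈ {2}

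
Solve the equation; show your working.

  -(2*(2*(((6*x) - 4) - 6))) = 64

Step 1. [-(2*(2*(((6*x) - 4) - 6))) = 64] flip signs both sides. So neg: 2*(2*(((6*x) - 4) - 6)) = -64.
Step 2. [2*(2*(((6*x) - 4) - 6)) = -64] divide by the outer 2 ⇒ div: 2*(((6*x) - 4) - 6) = -32.
Step 3. [2*(((6*x) - 4) - 6) = -32] 2·(inner) — divide through by 2 ⇒ div: ((6*x) - 4) - 6 = -16.
Step 4. [((6*x) - 4) - 6 = -16] -6 is outermost — add 6 both sides ⇒ sub: (6*x) - 4 = -10.
Step 5. [(6*x) - 4 = -10] 4 comes off first (add 4), so sub: 6*x = -6.
Step 6. [6*x = -6] 6 out front; divide by 6, so div: x = -1.

Answer: x ∈ {-1}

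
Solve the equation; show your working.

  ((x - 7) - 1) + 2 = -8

Step 1. [((x - 7) - 1) + 2 = -8] the outer +2 inverts by subtracting 2, so sub: (x - 7) - 1 = -10.
Step 2. [(x - 7) - 1 = -10] peel the -1: add 1 from each side, so sub: x - 7 = -9.
Step 3. [x - 7 = -9] -7 is outermost — add 7 both sides, so sub: x = -2.

Answer: x ∈ {-2}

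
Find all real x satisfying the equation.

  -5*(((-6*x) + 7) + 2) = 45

Step 1. [-5*(((-6*x) + 7) + 2) = 45] -5 out front; divide by -5 ⇒ div: ((-6*x) + 7) + 2 = -9.
Step 2. [((-6*x) + 7) + 2 = -9] +2 is outermost — subtract 2 both sides ⇒ sub: (-6*x) + 7 = -11.
Step 3. [(-6*x) + 7 = -11] the outer +7 inverts by subtracting 7, so sub: -6*x = -18.
Step 4. [-6*x = -18] leading coefficient -6: divide by -6 ⇒ div: x = 3.

Answer: x ∈ {3}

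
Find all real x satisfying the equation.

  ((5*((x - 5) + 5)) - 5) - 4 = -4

Step 1. [((5*((x - 5) + 5)) - 5) - 4 = -4] 4 comes off first (add 4), so sub: (5*((x - 5) + 5)) - 5 = 0.
Step 2. [(5*((x - 5) + 5)) - 5 = 0] peel the -5: add 5 from each side. So sub: 5*((x - 5) + 5) = 5.
Step 3. [5*((x - 5) + 5) = 5] 5 out front; divide by 5, so div: (x - 5) + 5 = 1.
Step 4. [(x - 5) + 5 = 1] the outer +5 inverts by subtracting 5 ⇒ sub: x - 5 = -4.
Step 5. [x - 5 = -4] peel the -5: add 5 from each side. So sub: x = 1.

Answer: x ∈ {1}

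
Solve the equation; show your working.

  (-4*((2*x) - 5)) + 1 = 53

Step 1. [(-4*((2*x) - 5)) + 1 = 53] subtract 1: x sits inside (… + 1). So sub: -4*((2*x) - 5) = 52.
Step 2. [-4*((2*x) - 5) = 52] divide by the outer -4. So div: (2*x) - 5 = -13.
Step 3. [(2*x) - 5 = -13] -5 is outermost — add 5 both sides, so sub: 2*x = -8.
Step 4. [2*x = -8] LHS = 2·(…); ÷2 both sides. So div: x = -4.

Answer: x ∈ {-4}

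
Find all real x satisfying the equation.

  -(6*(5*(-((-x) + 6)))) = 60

Step 1. [-(6*(5*(-((-x) + 6)))) = 60] leading − — multiply by −1 ⇒ neg: 6*(5*(-((-x) + 6))) = -60.
Step 2. [6*(5*(-((-x) + 6))) = -60] leading coefficient 6: divide by 6, so div: 5*(-((-x) + 6)) = -10.
Step 3. [5*(-((-x) + 6)) = -10] 5·(inner) — divide through by 5. So div: -((-x) + 6) = -2.
Step 4. [-((-x) + 6) = -2] flip signs both sides, so neg: (-x) + 6 = 2.
Step 5. [(-x) + 6 = 2] peel the +6: subtract 6 from each side ⇒ sub: -x = -4.
Step 6. [-x = -4] flip signs both sides ⇒ neg: x = 4.

Answer: x ∈ {4}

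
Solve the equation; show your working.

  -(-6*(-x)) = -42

Step 1. [-(-6*(-x)) = -42] flip signs both sides. So neg: -6*(-x) = 42.
Step 2. [-6*(-x) = 42] divide by the outer -6, so div: -x = -7.
Step 3. [-x = -7] flip signs both sides ⇒ neg: x = 7.

Answer: x ∈ {7}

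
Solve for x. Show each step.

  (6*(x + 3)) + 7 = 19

Step 1. [(6*(x + 3)) + 7 = 19] +7 is outermost — subtract 7 both sides, so sub: 6*(x + 3) = 12.
Step 2. [6*(x + 3) = 12] 6·(inner) — divide through by 6. So div: x + 3 = 2.
Step 3. [x + 3 = 2] 3 comes off first (subtract 3). So sub: x = -1.

Answer: x ∈ {-1}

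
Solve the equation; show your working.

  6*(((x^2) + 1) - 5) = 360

Step 1. [6*(((x^2) + 1) - 5) = 360] 6·(inner) — divide through by 6, so div: ((x^2) + 1) - 5 = 60.
Step 2. [((x^2) + 1) - 5 = 60] add 5: x sits inside (… - 5), so sub: (x^2) + 1 = 65.
Step 3. [(x^2) + 1 = 65] 1 comes off first (subtract 1) ⇒ sub: x^2 = 64.
Step 4. [x^2 = 64] 64 ≥ 0, LHS is (·)² — take ±√ ⇒ sqrt: x = 8 or -8.

Answer: x ∈ {-8, 8}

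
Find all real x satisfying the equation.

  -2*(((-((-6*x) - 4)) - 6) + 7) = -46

Step 1. [-2*(((-((-6*x) - 4)) - 6) + 7) = -46] -2·(inner) — divide through by -2 ⇒ div: ((-((-6*x) - 4)) - 6) + 7 = 23.
Step 2. [((-((-6*x) - 4)) - 6) + 7 = 23] 7 comes off first (subtract 7). So sub: (-((-6*x) - 4)) - 6 = 16.
Step 3. [(-((-6*x) - 4)) - 6 = 16] the outer -6 inverts by adding 6. So sub: -((-6*x) - 4) = 22.
Step 4. [-((-6*x) - 4) = 22] LHS negated; negate both sides ⇒ neg: (-6*x) - 4 = -22.
Step 5. [(-6*x) - 4 = -22] -4 is outermost — add 4 both sides, so sub: -6*x = -18.
Step 6. [-6*x = -18] leading coefficient -6: divide by -6. So div: x = 3.

Answer: x ∈ {3}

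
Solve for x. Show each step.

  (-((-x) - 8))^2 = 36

Step 1. [(-((-x) - 8))^2 = 36] √ both sides: 36 ≥ 0 gives two branches. So sqrt: -((-x) - 8) = 6 or -6.
Step 2. [-((-x) - 8) = 6 or -6] leading − — multiply by −1, so neg: (-x) - 8 = -6 or 6.
Step 3. [(-x) - 8 = -6 or 6] add 8: x sits inside (… - 8), so sub: -x = 2 or 14.
Step 4. [-x = 2 or 14] flip signs both sides. So neg: x = -2 or -14.

Answer: x ∈ {-14, -2}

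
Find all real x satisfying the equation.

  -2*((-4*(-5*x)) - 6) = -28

Step 1. [-2*((-4*(-5*x)) - 6) = -28] leading coefficient -2: divide by -2, so div: (-4*(-5*x)) - 6 = 14.
Step 2. [(-4*(-5*x)) - 6 = 14] peel the -6: add 6 from each side. So sub: -4*(-5*x) = 20.
Step 3. [-4*(-5*x) = 20] divide by the outer -4. So div: -5*x = -5.
Step 4. [-5*x = -5] -5·(inner) — divide through by -5 ⇒ div: x = 1.

Answer: x ∈ {1}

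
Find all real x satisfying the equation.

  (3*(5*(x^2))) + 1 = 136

Step 1. [(3*(5*(x^2))) + 1 = 136] peel the +1: subtract 1 from each side, so sub: 3*(5*(x^2)) = 135.
Step 2. [3*(5*(x^2)) = 135] 3 out front; divide by 3 ⇒ div: 5*(x^2) = 45.
Step 3. [5*(x^2) = 45] LHS = 5·(…); ÷5 both sides, so div: x^2 = 9.
Step 4. [x^2 = 9] LHS squared, RHS 9 ≥ 0: apply √ (±). So sqrt: x = 3 or -3.

Answer: x ∈ {-3, 3}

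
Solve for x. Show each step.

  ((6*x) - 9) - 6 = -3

Step 1. [((6*x) - 9) - 6 = -3] the outer -6 inverts by adding 6 ⇒ sub: (6*x) - 9 = 3.
Step 2. [(6*x) - 9 = 3] add 9: x sits inside (… - 9), so sub: 6*x = 12.
Step 3. [6*x = 12] leading coefficient 6: divide by 6, so div: x = 2.

Answer: x ∈ {2}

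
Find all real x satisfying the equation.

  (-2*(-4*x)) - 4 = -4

Step 1. [(-2*(-4*x)) - 4 = -4] 4 comes off first (add 4) ⇒ sub: -2*(-4*x) = 0.
Step 2. [-2*(-4*x) = 0] divide by the outer -2, so div: -4*x = 0.
Step 3. [-4*x = 0] -4 out front; divide by -4, so div: x = 0.

Answer: x ∈ {0}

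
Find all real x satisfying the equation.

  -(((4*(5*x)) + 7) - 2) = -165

Step 1. [-(((4*(5*x)) + 7) - 2) = -165] flip signs both sides, so neg: ((4*(5*x)) + 7) - 2 = 165.
Step 2. [((4*(5*x)) + 7) - 2 = 165] 2 comes off first (add 2). So sub: (4*(5*x)) + 7 = 167.
Step 3. [(4*(5*x)) + 7 = 167] peel the +7: subtract 7 from each side, so sub: 4*(5*x) = 160.
Step 4. [4*(5*x) = 160] leading coefficient 4: divide by 4, so div: 5*x = 40.
Step 5. [5*x = 40] LHS = 5·(…); ÷5 both sides. So div: x = 8.

Answer: x ∈ {8}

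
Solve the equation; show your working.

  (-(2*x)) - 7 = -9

Step 1. [(-(2*x)) - 7 = -9] add 7: x sits inside (… - 7) ⇒ sub: -(2*x) = -2.
Step 2. [-(2*x) = -2] leading − — multiply by −1, so neg: 2*x = 2.
Step 3. [2*x = 2] 2·(inner) — divide through by 2. So div: x = 1.

Answer: x ∈ {1}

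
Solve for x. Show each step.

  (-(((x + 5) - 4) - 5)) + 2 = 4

Step 1. [(-(((x + 5) - 4) - 5)) + 2 = 4] 2 comes off first (subtract 2), so sub: -(((x + 5) - 4) - 5) = 2.
Step 2. [-(((x + 5) - 4) - 5) = 2] leading − — multiply by −1. So neg: ((x + 5) - 4) - 5 = -2.
Step 3. [((x + 5) - 4) - 5 = -2] the outer -5 inverts by adding 5 ⇒ sub: (x + 5) - 4 = 3.
Step 4. [(x + 5) - 4 = 3] the outer -4 inverts by adding 4 ⇒ sub: x + 5 = 7.
Step 5. [x + 5 = 7] subtract 5: x sits inside (… + 5), so sub: x = 2.

Answer: x ∈ {2}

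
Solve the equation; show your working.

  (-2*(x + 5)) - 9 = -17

Step 1. [(-2*(x + 5)) - 9 = -17] -9 is outermost — add 9 both sides, so sub: -2*(x + 5) = -8.
Step 2. [-2*(x + 5) = -8] -2·(inner) — divide through by -2, so div: x + 5 = 4.
Step 3. [x + 5 = 4] the outer +5 inverts by subtracting 5. So sub: x = -1.

Answer: x ∈ {-1}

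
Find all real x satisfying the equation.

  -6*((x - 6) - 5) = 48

Step 1. [-6*((x - 6) - 5) = 48] leading coefficient -6: divide by -6 ⇒ div: (x - 6) - 5 = -8.
Step 2. [(x - 6) - 5 = -8] -5 is outermost — add 5 both sides ⇒ sub: x - 6 = -3.
Step 3. [x - 6 = -3] peel the -6: add 6 from each side. So sub: x = 3.

Answer: x ∈ {3}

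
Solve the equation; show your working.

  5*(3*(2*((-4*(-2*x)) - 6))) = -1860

Step 1. [5*(3*(2*((-4*(-2*x)) - 6))) = -1860] 5 out front; divide by 5, so div: 3*(2*((-4*(-2*x)) - 6)) = -372.
Step 2. [3*(2*((-4*(-2*x)) - 6)) = -372] LHS = 3·(…); ÷3 both sides ⇒ div: 2*((-4*(-2*x)) - 6) = -124.
Step 3. [2*((-4*(-2*x)) - 6) = -124] 2·(inner) — divide through by 2. So div: (-4*(-2*x)) - 6 = -62.
Step 4. [(-4*(-2*x)) - 6 = -62] the outer -6 inverts by adding 6 ⇒ sub: -4*(-2*x) = -56.
Step 5. [-4*(-2*x) = -56] LHS = -4·(…); ÷-4 both sides, so div: -2*x = 14.
Step 6. [-2*x = 14] leading coefficient -2: divide by -2. So div: x = -7.

Answer: x ∈ {-7}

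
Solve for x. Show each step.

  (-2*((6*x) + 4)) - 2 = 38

Step 1. [(-2*((6*x) + 4)) - 2 = 38] -2 divides every term; factor it out, so factor: ((6*x) + 4) + 1 = -19.
Step 2. [((6*x) + 4) + 1 = -19] the outer +1 inverts by subtracting 1. So sub: (6*x) + 4 = -20.
Step 3. [(6*x) + 4 = -20] subtract 4: x sits inside (… + 4) ⇒ sub: 6*x = -24.
Step 4. [6*x = -24] divide by the outer 6, so div: x = -4.

Answer: x ∈ {-4}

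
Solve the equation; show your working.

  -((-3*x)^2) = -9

Step 1. [-((-3*x)^2) = -9] leading − — multiply by −1. So neg: (-3*x)^2 = 9.
Step 2. [(-3*x)^2 = 9] 9 ≥ 0, LHS is (·)² — take ±√, so sqrt: -3*x = 3 or -3.
Step 3. [-3*x = 3 or -3] -3·(inner) — divide through by -3. So div: x = -1 or 1.

Answer: x ∈ {-1, 1}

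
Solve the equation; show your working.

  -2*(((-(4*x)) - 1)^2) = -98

Step 1. [-2*(((-(4*x)) - 1)^2) = -98] leading coefficient -2: divide by -2 ⇒ div: ((-(4*x)) - 1)^2 = 49.
Step 2. [((-(4*x)) - 1)^2 = 49] LHS squared, RHS 49 ≥ 0: apply √ (±), so sqrt: (-(4*x)) - 1 = 7 or -7.
Step 3. [(-(4*x)) - 1 = 7 or -7] peel the -1: add 1 from each side ⇒ sub: -(4*x) = 8 or -6.
Step 4. [-(4*x) = 8 or -6] leading − — multiply by −1 ⇒ neg: 4*x = -8 or 6.
Step 5. [4*x = -8 or 6] 4 out front; divide by 4, so div: x = -2 or 3/2.

Answer: x ∈ {-2, 3/2}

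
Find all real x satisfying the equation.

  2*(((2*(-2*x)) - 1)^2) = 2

Step 1. [2*(((2*(-2*x)) - 1)^2) = 2] 2 out front; divide by 2 ⇒ div: ((2*(-2*x)) - 1)^2 = 1.
Step 2. [((2*(-2*x)) - 1)^2 = 1] √ both sides: 1 ≥ 0 gives two branches. So sqrt: (2*(-2*x)) - 1 = 1 or -1.
Step 3. [(2*(-2*x)) - 1 = 1 or -1] the outer -1 inverts by adding 1, so sub: 2*(-2*x) = 2 or 0.
Step 4. [2*(-2*x) = 2 or 0] 2·(inner) — divide through by 2, so div: -2*x = 1 or 0.
Step 5. [-2*x = 1 or 0] LHS = -2·(…); ÷-2 both sides ⇒ div: x = -1/2 or 0.

Answer: x ∈ {-1/2, 0}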